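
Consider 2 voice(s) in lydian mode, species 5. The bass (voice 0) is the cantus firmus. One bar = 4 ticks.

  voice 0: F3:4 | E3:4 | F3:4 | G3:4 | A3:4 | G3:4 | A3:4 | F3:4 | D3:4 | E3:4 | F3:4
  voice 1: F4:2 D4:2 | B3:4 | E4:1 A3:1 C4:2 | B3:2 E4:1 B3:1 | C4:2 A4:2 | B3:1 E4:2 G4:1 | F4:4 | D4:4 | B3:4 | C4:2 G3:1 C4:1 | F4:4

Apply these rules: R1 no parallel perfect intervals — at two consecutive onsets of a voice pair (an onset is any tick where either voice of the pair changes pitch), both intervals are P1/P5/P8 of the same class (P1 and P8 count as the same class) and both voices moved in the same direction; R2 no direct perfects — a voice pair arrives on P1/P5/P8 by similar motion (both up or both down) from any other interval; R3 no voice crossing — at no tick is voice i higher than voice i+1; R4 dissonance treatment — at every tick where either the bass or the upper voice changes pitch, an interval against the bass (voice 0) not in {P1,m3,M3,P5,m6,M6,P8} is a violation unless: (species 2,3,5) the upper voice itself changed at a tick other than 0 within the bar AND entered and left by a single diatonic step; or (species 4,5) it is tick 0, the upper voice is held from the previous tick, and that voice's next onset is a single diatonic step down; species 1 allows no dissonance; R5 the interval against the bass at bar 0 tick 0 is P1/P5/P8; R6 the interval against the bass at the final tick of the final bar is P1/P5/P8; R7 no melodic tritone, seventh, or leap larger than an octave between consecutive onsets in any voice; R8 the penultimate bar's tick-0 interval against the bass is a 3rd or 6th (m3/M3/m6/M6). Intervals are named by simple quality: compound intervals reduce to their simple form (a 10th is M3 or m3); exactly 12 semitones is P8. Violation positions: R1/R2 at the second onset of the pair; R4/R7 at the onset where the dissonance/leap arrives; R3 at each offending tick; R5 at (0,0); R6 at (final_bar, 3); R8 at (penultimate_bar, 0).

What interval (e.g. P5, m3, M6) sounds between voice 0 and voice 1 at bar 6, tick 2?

voice 0=A3 voice 1=F4 -> m6

m6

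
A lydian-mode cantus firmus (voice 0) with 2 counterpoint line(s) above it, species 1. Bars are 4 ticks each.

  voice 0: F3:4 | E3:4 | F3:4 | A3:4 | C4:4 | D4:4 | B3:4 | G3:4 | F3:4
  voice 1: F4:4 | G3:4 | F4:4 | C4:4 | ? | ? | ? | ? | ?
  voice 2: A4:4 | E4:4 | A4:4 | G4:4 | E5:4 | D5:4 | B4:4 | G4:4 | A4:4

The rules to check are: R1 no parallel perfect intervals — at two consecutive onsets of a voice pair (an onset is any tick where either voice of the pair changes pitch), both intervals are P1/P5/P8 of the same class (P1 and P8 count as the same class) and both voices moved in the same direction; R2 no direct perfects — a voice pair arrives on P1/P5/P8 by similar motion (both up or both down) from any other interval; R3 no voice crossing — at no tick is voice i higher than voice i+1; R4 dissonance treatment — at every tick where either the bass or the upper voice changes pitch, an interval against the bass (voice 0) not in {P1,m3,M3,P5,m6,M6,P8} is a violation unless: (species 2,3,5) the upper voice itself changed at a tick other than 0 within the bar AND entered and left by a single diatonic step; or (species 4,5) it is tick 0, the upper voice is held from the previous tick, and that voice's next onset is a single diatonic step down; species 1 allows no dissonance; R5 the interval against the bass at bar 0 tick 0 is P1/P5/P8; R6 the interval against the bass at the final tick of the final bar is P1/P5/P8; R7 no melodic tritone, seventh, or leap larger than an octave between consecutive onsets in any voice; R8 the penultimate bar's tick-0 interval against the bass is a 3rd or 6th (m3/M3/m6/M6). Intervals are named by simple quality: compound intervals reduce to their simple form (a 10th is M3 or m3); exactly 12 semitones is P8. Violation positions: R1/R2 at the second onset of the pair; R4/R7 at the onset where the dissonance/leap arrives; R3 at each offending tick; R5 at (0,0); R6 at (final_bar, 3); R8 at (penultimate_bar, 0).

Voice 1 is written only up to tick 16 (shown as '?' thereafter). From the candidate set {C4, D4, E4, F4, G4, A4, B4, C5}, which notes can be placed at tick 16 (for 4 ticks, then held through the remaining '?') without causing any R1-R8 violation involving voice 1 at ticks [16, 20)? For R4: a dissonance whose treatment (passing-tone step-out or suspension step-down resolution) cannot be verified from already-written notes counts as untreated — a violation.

{C4}

C4: legal
D4: violates R4
E4: violates R2
F4: violates R4
G4: violates R2
A4: violates R1
B4: violates R4,R7
C5: violates R2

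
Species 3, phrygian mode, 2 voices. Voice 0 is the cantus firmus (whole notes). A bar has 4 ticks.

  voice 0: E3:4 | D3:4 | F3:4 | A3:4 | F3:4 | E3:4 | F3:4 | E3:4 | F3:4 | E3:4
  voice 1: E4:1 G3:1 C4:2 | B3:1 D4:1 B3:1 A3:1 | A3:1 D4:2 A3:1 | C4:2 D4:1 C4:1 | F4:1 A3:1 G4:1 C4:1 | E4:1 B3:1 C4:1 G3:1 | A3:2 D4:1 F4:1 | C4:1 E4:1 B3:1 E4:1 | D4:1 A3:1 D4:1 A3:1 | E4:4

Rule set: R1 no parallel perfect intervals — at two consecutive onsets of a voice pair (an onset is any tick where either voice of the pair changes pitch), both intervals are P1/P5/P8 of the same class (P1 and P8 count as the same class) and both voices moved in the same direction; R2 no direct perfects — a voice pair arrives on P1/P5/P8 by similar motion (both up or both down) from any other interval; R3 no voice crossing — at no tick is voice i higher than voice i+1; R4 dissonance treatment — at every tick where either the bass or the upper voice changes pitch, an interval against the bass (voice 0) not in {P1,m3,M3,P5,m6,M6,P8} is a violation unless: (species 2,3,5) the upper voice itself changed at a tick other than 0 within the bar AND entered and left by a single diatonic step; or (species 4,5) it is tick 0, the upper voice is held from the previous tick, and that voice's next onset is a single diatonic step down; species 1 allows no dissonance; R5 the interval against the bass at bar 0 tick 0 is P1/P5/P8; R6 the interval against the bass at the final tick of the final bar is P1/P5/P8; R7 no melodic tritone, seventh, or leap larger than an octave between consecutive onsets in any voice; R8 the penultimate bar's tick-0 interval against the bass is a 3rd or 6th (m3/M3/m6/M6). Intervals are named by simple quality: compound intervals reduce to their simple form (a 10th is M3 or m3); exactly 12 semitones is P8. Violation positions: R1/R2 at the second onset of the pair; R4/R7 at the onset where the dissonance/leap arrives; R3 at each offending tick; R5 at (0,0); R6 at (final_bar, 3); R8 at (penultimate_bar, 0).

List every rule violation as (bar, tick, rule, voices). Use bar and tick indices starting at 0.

bar 0: v0=E3 v1=E4 downbeat P8
bar 1: v0=D3 v1=B3 downbeat M6
bar 2: v0=F3 v1=A3 downbeat M3
bar 3: v0=A3 v1=C4 downbeat m3
bar 4: v0=F3 v1=F4 downbeat P8
bar 5: v0=E3 v1=E4 downbeat P8
bar 6: v0=F3 v1=A3 downbeat M3
bar 7: v0=E3 v1=C4 downbeat m6
bar 8: v0=F3 v1=D4 downbeat M6
bar 9: v0=E3 v1=E4 downbeat P8
  -> R4 @ bar 4 tick 2 v(0, 1): F3/G4 M2 untreated
  -> R7 @ bar 4 tick 2 v(1,): A3->G4 leap 10st

(4, 2, R4, (0, 1))
(4, 2, R7, (1,))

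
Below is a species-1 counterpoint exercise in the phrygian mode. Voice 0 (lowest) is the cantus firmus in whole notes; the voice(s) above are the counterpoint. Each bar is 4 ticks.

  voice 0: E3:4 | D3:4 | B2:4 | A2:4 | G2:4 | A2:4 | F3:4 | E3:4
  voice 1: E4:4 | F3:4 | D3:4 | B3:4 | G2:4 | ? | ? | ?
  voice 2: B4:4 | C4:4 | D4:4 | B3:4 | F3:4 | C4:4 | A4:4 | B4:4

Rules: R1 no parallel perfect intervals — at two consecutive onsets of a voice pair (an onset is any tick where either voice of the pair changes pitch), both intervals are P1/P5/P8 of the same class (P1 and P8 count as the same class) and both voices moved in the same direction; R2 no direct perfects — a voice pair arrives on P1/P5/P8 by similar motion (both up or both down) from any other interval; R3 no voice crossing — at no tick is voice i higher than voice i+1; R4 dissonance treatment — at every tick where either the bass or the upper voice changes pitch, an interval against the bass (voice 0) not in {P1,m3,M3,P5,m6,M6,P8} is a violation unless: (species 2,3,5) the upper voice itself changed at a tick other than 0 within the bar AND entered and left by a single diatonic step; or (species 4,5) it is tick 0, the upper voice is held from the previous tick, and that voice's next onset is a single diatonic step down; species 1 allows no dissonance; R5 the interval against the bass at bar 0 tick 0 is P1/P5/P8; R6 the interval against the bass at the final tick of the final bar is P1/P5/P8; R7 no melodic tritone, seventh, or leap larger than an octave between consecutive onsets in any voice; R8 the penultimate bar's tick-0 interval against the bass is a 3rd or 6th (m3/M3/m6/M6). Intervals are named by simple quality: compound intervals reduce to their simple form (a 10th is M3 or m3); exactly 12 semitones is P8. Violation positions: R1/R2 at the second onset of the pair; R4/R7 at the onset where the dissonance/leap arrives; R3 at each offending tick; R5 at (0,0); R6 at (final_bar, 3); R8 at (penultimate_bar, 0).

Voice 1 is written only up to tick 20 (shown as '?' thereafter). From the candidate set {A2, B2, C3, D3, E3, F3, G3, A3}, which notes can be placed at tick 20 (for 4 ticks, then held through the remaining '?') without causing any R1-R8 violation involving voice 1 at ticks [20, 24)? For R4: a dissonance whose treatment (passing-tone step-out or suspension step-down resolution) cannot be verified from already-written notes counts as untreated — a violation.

A2: violates R1
B2: violates R4
C3: violates R2
D3: violates R4
E3: violates R2
F3: violates R2,R7
G3: violates R4
A3: violates R1,R7

{}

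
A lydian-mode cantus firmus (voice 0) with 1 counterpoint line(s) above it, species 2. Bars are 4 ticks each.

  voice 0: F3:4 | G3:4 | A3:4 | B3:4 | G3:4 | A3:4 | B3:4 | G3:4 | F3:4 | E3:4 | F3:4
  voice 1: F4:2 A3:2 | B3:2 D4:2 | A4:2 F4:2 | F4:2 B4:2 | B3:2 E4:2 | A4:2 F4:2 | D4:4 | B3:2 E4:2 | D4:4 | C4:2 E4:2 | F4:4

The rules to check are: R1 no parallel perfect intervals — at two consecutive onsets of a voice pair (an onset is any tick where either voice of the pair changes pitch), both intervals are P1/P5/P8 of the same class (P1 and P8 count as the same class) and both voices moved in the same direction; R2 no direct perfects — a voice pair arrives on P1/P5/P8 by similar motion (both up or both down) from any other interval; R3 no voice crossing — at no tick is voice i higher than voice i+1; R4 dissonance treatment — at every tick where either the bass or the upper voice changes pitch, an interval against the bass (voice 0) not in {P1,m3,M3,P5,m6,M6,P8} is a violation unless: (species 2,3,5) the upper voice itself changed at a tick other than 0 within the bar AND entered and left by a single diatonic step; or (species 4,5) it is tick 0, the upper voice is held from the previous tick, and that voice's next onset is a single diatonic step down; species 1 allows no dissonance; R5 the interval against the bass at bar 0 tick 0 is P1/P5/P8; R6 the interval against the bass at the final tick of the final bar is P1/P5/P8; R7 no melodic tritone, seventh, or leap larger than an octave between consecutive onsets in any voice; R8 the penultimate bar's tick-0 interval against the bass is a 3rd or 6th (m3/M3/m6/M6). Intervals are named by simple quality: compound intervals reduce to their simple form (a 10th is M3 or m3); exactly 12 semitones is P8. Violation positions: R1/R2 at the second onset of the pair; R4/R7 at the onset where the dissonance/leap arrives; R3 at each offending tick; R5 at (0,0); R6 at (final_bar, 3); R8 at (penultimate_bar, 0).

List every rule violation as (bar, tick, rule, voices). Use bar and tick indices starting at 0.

bar 0: v0=F3 v1=F4 downbeat P8
bar 1: v0=G3 v1=B3 downbeat M3
bar 2: v0=A3 v1=A4 downbeat P8
bar 3: v0=B3 v1=F4 downbeat TT
bar 4: v0=G3 v1=B3 downbeat M3
bar 5: v0=A3 v1=A4 downbeat P8
bar 6: v0=B3 v1=D4 downbeat m3
bar 7: v0=G3 v1=B3 downbeat M3
bar 8: v0=F3 v1=D4 downbeat M6
bar 9: v0=E3 v1=C4 downbeat m6
bar 10: v0=F3 v1=F4 downbeat P8
  -> R2 @ bar 2 tick 0 v(0, 1): G3/D4 P5 -> A3/A4 P8 similar
  -> R4 @ bar 3 tick 0 v(0, 1): B3/F4 TT untreated
  -> R7 @ bar 3 tick 2 v(1,): F4->B4 leap 6st
  -> R2 @ bar 5 tick 0 v(0, 1): G3/E4 M6 -> A3/A4 P8 similar
  -> R1 @ bar 10 tick 0 v(0, 1): E3/E4 P8 -> F3/F4 P8 similar

(2, 0, R2, (0, 1))
(3, 0, R4, (0, 1))
(3, 2, R7, (1,))
(5, 0, R2, (0, 1))
(10, 0, R1, (0, 1))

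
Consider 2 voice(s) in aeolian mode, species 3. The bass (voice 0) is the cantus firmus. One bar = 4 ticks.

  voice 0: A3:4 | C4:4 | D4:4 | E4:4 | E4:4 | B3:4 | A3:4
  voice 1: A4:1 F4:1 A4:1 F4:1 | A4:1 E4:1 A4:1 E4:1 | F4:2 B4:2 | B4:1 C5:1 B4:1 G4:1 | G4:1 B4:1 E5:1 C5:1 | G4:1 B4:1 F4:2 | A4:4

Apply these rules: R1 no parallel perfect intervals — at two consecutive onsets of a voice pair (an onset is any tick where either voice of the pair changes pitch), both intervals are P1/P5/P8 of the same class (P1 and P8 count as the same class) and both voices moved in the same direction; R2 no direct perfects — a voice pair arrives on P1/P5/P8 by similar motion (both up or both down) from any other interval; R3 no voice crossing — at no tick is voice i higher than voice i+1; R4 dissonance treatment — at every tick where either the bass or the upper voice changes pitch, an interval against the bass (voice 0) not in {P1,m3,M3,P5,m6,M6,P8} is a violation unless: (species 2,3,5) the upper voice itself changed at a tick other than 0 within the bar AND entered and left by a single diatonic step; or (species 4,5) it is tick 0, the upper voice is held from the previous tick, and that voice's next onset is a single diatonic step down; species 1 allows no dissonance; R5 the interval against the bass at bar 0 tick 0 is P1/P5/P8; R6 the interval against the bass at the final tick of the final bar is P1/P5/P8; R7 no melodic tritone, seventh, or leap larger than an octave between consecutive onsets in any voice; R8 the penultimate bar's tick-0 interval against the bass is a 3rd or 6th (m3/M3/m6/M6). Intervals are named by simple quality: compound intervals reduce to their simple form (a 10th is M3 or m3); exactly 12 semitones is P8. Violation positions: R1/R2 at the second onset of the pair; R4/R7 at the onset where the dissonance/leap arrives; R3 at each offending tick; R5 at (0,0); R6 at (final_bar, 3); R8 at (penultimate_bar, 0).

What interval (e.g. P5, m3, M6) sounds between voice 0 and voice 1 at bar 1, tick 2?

M6

voice 0=C4 voice 1=A4 -> M6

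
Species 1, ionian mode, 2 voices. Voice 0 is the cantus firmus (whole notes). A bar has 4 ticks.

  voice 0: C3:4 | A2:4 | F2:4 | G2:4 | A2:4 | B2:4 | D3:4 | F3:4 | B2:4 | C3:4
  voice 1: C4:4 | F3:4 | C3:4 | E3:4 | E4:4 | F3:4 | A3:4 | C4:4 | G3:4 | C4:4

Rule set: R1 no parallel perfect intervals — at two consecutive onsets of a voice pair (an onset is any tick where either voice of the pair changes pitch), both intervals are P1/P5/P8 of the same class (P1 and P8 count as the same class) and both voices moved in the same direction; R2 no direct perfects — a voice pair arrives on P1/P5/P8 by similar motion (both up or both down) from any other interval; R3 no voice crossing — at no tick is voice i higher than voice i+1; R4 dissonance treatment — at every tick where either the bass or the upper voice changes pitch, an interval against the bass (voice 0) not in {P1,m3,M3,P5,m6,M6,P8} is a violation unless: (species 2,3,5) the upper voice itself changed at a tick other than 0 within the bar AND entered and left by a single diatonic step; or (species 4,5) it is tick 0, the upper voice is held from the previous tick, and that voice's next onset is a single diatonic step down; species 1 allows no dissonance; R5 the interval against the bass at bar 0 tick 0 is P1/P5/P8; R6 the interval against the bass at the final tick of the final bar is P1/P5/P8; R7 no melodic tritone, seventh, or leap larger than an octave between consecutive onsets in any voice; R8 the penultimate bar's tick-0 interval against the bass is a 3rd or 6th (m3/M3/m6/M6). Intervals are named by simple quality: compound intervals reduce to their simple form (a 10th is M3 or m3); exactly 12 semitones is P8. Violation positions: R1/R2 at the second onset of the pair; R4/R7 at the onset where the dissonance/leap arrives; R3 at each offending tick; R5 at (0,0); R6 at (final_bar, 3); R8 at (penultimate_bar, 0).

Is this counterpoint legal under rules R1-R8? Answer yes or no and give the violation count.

No (8 violations)

bar 0: v0=C3 v1=C4 (P8)
bar 1: v0=A2 v1=F3 (m6)
bar 2: v0=F2 v1=C3 (P5)
bar 3: v0=G2 v1=E3 (M6)
bar 4: v0=A2 v1=E4 (P5)
bar 5: v0=B2 v1=F3 (TT)
bar 6: v0=D3 v1=A3 (P5)
bar 7: v0=F3 v1=C4 (P5)
bar 8: v0=B2 v1=G3 (m6)
bar 9: v0=C3 v1=C4 (P8)
  R2 @ bar2.0: A2/F3 m6 -> F2/C3 P5 similar
  R2 @ bar4.0: G2/E3 M6 -> A2/E4 P5 similar
  R4 @ bar5.0: B2/F3 TT untreated
  R7 @ bar5.0: E4->F3 leap 11st
  R2 @ bar6.0: B2/F3 TT -> D3/A3 P5 similar
  R1 @ bar7.0: D3/A3 P5 -> F3/C4 P5 similar
  R7 @ bar8.0: F3->B2 leap 6st
  R2 @ bar9.0: B2/G3 m6 -> C3/C4 P8 similar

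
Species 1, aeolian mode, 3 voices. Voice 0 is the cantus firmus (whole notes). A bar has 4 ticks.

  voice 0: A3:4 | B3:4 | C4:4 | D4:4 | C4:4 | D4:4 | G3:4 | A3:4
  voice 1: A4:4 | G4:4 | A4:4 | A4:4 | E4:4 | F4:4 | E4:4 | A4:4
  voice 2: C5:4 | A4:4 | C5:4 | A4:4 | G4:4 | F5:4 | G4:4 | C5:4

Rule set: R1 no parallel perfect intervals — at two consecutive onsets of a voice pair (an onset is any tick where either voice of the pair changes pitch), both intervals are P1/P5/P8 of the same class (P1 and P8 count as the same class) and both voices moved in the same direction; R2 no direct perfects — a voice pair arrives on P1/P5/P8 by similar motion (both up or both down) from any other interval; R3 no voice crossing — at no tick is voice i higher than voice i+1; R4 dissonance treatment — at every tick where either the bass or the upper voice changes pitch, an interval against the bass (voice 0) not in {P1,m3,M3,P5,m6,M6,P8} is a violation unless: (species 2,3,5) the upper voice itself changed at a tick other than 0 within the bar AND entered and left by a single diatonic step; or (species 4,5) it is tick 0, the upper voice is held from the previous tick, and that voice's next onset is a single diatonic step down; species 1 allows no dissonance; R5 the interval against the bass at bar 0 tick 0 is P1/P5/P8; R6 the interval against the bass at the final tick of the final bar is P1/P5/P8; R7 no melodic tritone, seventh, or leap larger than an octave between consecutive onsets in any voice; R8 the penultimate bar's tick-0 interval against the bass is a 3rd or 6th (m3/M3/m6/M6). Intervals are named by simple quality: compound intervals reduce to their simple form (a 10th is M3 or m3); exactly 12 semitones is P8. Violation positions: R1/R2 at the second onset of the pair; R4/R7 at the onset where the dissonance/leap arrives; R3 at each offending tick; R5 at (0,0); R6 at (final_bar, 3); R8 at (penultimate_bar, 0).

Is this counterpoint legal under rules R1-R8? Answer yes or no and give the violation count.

No (11 violations)

bar 0: v0=A3 v1=A4 v2=C5 (m3)
bar 1: v0=B3 v1=G4 v2=A4 (m7)
bar 2: v0=C4 v1=A4 v2=C5 (P8)
bar 3: v0=D4 v1=A4 v2=A4 (P5)
bar 4: v0=C4 v1=E4 v2=G4 (P5)
bar 5: v0=D4 v1=F4 v2=F5 (m3)
bar 6: v0=G3 v1=E4 v2=G4 (P8)
bar 7: v0=A3 v1=A4 v2=C5 (m3)
  R5 @ bar0.0: opens on m3
  R4 @ bar1.0: B3/A4 m7 untreated
  R2 @ bar2.0: B3/A4 m7 -> C4/C5 P8 similar
  R1 @ bar4.0: D4/A4 P5 -> C4/G4 P5 similar
  R2 @ bar5.0: E4/G4 m3 -> F4/F5 P8 similar
  R7 @ bar5.0: G4->F5 leap 10st
  R2 @ bar6.0: D4/F5 m3 -> G3/G4 P8 similar
  R7 @ bar6.0: F5->G4 leap 10st
  R8 @ bar6.0: penult P8 not 3rd/6th
  R2 @ bar7.0: G3/E4 M6 -> A3/A4 P8 similar
  R6 @ bar7.3: closes on m3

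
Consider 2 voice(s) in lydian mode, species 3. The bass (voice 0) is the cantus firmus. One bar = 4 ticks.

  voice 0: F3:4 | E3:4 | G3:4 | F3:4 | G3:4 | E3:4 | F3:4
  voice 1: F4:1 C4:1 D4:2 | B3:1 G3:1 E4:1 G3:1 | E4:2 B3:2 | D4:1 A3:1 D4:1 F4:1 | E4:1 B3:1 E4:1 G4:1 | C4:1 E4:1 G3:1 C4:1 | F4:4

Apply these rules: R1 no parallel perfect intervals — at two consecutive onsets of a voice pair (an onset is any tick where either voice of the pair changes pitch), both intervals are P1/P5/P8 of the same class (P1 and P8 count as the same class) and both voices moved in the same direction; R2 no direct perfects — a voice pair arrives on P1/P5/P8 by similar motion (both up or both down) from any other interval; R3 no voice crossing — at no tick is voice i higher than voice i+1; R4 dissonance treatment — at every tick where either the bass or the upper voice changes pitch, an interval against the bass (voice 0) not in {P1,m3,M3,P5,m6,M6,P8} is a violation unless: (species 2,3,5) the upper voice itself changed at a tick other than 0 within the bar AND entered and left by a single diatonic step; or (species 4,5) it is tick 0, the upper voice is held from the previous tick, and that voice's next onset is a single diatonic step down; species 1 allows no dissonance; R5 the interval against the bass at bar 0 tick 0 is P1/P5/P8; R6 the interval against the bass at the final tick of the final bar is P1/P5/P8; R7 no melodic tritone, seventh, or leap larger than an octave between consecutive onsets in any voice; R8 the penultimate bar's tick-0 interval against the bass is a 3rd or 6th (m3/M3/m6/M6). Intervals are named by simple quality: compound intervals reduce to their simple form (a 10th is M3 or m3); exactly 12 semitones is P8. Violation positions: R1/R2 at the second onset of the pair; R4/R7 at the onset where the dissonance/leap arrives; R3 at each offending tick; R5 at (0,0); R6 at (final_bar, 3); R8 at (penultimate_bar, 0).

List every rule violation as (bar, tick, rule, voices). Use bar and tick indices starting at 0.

(1, 0, R2, (0, 1))
(6, 0, R2, (0, 1))

bar 0: v0=F3 v1=F4 downbeat P8
bar 1: v0=E3 v1=B3 downbeat P5
bar 2: v0=G3 v1=E4 downbeat M6
bar 3: v0=F3 v1=D4 downbeat M6
bar 4: v0=G3 v1=E4 downbeat M6
bar 5: v0=E3 v1=C4 downbeat m6
bar 6: v0=F3 v1=F4 downbeat P8
  -> R2 @ bar 1 tick 0 v(0, 1): F3/D4 M6 -> E3/B3 P5 similar
  -> R2 @ bar 6 tick 0 v(0, 1): E3/C4 m6 -> F3/F4 P8 similar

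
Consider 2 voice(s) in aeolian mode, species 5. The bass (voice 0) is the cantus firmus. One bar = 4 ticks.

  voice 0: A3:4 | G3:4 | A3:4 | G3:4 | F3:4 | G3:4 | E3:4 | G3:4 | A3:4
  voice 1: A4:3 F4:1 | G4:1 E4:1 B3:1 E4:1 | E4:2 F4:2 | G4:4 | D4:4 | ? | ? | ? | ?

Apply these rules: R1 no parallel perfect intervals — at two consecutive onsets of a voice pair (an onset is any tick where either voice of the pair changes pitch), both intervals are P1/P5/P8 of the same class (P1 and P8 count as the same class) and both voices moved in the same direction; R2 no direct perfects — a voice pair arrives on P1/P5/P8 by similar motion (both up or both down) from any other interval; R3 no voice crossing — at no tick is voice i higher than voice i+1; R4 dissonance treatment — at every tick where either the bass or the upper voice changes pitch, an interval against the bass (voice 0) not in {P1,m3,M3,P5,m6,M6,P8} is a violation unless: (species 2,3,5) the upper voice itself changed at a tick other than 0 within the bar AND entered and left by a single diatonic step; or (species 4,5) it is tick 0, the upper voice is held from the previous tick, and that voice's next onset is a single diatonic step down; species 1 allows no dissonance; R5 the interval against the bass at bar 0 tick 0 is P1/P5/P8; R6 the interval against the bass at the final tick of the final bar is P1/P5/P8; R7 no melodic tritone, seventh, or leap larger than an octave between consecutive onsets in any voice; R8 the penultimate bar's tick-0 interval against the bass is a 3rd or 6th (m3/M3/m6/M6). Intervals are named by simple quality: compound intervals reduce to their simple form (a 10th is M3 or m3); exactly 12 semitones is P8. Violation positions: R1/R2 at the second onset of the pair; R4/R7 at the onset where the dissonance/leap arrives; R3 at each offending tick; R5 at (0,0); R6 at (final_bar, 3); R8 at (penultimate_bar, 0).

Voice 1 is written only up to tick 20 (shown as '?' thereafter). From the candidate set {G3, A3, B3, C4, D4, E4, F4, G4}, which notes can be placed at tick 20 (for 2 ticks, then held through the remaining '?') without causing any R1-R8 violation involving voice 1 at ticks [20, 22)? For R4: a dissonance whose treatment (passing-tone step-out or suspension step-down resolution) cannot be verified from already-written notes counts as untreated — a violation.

{B3, D4, E4, G3}

G3: legal
A3: violates R4
B3: legal
C4: violates R4
D4: legal
E4: legal
F4: violates R4
G4: violates R2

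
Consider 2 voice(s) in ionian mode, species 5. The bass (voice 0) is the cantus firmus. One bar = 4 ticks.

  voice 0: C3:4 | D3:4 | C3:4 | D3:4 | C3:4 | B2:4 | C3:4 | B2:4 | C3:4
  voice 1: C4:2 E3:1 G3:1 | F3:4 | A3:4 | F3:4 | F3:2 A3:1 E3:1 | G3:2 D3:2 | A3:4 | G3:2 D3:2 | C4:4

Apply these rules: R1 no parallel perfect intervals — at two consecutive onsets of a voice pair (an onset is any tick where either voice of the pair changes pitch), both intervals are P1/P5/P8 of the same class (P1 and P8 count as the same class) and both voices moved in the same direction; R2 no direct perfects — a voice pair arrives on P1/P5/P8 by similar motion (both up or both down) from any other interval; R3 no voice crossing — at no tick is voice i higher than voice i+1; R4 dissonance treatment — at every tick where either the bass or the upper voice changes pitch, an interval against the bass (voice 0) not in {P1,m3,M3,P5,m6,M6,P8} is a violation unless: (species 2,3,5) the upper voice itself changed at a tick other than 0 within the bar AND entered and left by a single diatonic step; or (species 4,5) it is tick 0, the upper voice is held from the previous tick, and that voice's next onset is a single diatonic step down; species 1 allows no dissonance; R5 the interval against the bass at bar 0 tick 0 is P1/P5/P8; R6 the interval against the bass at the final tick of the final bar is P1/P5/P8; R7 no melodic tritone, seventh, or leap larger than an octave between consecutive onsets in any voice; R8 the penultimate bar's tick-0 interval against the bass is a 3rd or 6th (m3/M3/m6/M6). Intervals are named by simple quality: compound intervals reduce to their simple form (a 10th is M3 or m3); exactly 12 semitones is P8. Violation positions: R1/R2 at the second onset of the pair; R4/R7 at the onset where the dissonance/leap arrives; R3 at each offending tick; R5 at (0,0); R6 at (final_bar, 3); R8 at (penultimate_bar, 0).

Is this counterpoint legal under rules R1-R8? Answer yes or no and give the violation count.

No (3 violations)

bar 0: v0=C3 v1=C4 (P8)
bar 1: v0=D3 v1=F3 (m3)
bar 2: v0=C3 v1=A3 (M6)
bar 3: v0=D3 v1=F3 (m3)
bar 4: v0=C3 v1=F3 (P4)
bar 5: v0=B2 v1=G3 (m6)
bar 6: v0=C3 v1=A3 (M6)
bar 7: v0=B2 v1=G3 (m6)
bar 8: v0=C3 v1=C4 (P8)
  R4 @ bar4.0: C3/F3 P4 untreated
  R2 @ bar8.0: B2/D3 m3 -> C3/C4 P8 similar
  R7 @ bar8.0: D3->C4 leap 10st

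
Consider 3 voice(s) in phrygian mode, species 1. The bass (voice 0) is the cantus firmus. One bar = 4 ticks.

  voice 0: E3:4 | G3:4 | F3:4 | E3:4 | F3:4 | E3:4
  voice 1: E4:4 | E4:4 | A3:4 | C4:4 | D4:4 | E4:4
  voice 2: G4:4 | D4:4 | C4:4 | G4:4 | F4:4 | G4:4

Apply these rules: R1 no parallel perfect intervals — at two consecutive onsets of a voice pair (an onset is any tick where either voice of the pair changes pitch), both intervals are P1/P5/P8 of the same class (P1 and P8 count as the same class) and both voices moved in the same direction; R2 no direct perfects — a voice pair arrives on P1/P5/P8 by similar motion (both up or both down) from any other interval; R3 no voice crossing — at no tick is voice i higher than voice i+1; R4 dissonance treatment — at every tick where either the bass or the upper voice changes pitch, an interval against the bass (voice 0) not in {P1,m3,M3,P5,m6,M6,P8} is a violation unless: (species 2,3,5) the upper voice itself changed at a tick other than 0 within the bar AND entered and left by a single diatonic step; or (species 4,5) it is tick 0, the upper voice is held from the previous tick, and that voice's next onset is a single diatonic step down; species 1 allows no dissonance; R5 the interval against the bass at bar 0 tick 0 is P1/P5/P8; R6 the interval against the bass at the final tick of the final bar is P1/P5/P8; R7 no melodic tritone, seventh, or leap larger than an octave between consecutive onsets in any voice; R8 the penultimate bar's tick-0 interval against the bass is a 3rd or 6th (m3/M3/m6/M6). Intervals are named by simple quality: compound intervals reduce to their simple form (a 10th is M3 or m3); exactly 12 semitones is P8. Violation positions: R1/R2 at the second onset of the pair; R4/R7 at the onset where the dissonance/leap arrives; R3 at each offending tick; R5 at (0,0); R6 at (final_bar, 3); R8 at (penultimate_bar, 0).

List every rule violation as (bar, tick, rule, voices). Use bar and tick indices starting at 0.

bar 0: v0=E3 v1=E4 v2=G4 downbeat m3
bar 1: v0=G3 v1=E4 v2=D4 downbeat P5
bar 2: v0=F3 v1=A3 v2=C4 downbeat P5
bar 3: v0=E3 v1=C4 v2=G4 downbeat m3
bar 4: v0=F3 v1=D4 v2=F4 downbeat P8
bar 5: v0=E3 v1=E4 v2=G4 downbeat m3
  -> R5 @ bar 0 tick 0 v(0, 2): opens on m3
  -> R3 @ bar 1 tick 0 v(1, 2): E4 above D4
  -> R3 @ bar 1 tick 1 v(1, 2): E4 above D4
  -> R3 @ bar 1 tick 2 v(1, 2): E4 above D4
  -> R3 @ bar 1 tick 3 v(1, 2): E4 above D4
  -> R1 @ bar 2 tick 0 v(0, 2): G3/D4 P5 -> F3/C4 P5 similar
  -> R2 @ bar 3 tick 0 v(1, 2): A3/C4 m3 -> C4/G4 P5 similar
  -> R8 @ bar 4 tick 0 v(0, 2): penult P8 not 3rd/6th
  -> R6 @ bar 5 tick 3 v(0, 2): closes on m3

(0, 0, R5, (0, 2))
(1, 0, R3, (1, 2))
(1, 1, R3, (1, 2))
(1, 2, R3, (1, 2))
(1, 3, R3, (1, 2))
(2, 0, R1, (0, 2))
(3, 0, R2, (1, 2))
(4, 0, R8, (0, 2))
(5, 3, R6, (0, 2))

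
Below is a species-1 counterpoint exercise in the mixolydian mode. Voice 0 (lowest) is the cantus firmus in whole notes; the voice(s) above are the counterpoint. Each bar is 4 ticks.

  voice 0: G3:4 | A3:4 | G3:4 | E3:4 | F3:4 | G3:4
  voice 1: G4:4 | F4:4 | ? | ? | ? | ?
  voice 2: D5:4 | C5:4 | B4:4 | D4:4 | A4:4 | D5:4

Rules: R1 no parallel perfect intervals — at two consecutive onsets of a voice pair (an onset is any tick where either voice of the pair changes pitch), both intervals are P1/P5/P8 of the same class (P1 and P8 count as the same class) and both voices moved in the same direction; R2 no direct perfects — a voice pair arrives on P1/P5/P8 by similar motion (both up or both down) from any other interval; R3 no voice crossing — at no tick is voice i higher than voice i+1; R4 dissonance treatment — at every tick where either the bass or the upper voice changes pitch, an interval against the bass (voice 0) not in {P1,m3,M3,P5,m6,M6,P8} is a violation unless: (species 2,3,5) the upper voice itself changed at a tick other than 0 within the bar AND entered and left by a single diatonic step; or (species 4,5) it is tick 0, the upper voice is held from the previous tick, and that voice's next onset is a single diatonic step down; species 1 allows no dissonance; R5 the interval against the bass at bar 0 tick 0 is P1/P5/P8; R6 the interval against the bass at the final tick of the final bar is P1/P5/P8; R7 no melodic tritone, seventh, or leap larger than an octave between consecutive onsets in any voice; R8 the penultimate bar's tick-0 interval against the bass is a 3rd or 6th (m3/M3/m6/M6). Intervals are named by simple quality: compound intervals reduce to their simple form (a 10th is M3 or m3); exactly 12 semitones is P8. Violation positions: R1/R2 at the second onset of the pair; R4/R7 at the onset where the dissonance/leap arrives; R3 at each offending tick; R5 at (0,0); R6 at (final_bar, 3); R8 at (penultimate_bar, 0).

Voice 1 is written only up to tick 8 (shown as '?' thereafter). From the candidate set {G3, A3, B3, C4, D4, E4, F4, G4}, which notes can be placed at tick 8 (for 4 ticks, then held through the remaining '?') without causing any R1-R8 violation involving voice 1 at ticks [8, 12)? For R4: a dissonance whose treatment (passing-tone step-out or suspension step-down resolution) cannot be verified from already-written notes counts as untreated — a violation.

G3: violates R2,R7
A3: violates R4
B3: violates R2,R7
C4: violates R4
D4: violates R2
E4: violates R1
F4: violates R4
G4: legal

{G4}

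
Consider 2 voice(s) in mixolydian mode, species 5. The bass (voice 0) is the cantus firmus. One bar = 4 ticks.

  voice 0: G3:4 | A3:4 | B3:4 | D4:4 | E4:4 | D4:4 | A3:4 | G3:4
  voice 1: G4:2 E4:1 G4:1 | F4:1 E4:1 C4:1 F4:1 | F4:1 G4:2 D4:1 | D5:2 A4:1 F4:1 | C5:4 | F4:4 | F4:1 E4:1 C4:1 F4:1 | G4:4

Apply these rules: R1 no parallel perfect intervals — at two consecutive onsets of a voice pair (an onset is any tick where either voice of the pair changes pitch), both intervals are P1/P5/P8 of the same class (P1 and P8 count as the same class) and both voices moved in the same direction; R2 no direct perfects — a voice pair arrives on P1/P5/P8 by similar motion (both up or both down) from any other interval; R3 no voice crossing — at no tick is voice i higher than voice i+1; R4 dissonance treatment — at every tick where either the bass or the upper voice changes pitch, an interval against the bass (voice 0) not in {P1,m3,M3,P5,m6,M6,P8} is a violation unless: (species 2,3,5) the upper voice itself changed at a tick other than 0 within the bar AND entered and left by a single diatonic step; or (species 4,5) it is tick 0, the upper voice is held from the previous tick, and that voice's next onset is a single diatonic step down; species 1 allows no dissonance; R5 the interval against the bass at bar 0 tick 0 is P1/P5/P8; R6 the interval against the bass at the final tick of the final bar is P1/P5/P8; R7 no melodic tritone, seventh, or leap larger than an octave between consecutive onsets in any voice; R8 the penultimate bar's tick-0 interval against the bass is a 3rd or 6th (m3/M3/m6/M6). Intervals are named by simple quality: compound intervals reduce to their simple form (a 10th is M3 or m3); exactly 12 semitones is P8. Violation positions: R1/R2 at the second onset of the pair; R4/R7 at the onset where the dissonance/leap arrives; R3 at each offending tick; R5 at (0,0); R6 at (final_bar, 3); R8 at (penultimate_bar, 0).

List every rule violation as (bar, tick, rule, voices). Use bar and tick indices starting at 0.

(2, 0, R4, (0, 1))
(3, 0, R2, (0, 1))

bar 0: v0=G3 v1=G4 downbeat P8
bar 1: v0=A3 v1=F4 downbeat m6
bar 2: v0=B3 v1=F4 downbeat TT
bar 3: v0=D4 v1=D5 downbeat P8
bar 4: v0=E4 v1=C5 downbeat m6
bar 5: v0=D4 v1=F4 downbeat m3
bar 6: v0=A3 v1=F4 downbeat m6
bar 7: v0=G3 v1=G4 downbeat P8
  -> R4 @ bar 2 tick 0 v(0, 1): B3/F4 TT untreated
  -> R2 @ bar 3 tick 0 v(0, 1): B3/D4 m3 -> D4/D5 P8 similar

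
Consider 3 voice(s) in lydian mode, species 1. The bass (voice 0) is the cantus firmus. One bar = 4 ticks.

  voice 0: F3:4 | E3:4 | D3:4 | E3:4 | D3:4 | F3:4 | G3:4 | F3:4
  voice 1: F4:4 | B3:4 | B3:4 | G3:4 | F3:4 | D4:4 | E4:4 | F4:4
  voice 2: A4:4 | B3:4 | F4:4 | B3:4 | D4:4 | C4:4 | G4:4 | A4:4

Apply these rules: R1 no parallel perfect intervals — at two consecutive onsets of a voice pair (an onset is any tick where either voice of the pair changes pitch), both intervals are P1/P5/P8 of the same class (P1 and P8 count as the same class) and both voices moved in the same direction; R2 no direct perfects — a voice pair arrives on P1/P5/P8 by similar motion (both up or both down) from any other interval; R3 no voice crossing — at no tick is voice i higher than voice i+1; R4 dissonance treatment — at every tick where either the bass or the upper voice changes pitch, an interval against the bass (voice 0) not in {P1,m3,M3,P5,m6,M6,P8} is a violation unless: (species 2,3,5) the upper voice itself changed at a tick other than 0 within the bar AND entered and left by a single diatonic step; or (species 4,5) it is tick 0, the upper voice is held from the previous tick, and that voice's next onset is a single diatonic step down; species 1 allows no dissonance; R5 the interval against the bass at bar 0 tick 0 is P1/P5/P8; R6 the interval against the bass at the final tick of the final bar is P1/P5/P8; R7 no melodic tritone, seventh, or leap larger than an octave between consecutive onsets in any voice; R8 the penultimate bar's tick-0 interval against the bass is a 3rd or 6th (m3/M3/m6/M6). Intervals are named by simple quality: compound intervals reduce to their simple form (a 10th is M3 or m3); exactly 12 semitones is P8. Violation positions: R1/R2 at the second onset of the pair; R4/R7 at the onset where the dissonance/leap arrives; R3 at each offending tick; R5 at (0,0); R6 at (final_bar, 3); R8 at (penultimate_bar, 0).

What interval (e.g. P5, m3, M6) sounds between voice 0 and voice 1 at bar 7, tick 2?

voice 0=F3 voice 1=F4 -> P8

P8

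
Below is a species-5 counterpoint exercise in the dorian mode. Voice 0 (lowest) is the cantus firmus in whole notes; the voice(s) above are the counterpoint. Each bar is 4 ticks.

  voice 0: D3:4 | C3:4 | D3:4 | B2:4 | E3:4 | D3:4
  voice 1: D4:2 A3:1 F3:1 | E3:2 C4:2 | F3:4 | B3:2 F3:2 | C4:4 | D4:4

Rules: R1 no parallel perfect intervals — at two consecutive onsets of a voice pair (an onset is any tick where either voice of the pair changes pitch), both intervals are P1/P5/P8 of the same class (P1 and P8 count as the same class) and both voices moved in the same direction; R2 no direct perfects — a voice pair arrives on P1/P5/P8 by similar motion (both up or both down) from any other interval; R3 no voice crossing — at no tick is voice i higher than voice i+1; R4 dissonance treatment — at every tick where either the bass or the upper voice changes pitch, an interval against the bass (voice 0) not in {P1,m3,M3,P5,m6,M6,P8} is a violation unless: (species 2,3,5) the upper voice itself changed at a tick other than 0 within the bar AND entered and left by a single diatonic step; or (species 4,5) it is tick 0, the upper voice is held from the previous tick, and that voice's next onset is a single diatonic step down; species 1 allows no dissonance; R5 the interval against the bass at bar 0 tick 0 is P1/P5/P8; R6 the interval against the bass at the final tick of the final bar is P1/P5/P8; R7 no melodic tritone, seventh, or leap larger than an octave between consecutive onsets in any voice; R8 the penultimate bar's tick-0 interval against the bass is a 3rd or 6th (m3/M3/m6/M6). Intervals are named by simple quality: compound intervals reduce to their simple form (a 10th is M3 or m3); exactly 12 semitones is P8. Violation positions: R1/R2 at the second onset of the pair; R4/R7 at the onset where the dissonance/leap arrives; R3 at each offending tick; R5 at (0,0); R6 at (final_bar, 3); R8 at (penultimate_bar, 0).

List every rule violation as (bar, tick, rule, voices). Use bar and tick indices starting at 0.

(3, 0, R7, (1,))
(3, 2, R4, (0, 1))
(3, 2, R7, (1,))

bar 0: v0=D3 v1=D4 downbeat P8
bar 1: v0=C3 v1=E3 downbeat M3
bar 2: v0=D3 v1=F3 downbeat m3
bar 3: v0=B2 v1=B3 downbeat P8
bar 4: v0=E3 v1=C4 downbeat m6
bar 5: v0=D3 v1=D4 downbeat P8
  -> R7 @ bar 3 tick 0 v(1,): F3->B3 leap 6st
  -> R4 @ bar 3 tick 2 v(0, 1): B2/F3 TT untreated
  -> R7 @ bar 3 tick 2 v(1,): B3->F3 leap 6st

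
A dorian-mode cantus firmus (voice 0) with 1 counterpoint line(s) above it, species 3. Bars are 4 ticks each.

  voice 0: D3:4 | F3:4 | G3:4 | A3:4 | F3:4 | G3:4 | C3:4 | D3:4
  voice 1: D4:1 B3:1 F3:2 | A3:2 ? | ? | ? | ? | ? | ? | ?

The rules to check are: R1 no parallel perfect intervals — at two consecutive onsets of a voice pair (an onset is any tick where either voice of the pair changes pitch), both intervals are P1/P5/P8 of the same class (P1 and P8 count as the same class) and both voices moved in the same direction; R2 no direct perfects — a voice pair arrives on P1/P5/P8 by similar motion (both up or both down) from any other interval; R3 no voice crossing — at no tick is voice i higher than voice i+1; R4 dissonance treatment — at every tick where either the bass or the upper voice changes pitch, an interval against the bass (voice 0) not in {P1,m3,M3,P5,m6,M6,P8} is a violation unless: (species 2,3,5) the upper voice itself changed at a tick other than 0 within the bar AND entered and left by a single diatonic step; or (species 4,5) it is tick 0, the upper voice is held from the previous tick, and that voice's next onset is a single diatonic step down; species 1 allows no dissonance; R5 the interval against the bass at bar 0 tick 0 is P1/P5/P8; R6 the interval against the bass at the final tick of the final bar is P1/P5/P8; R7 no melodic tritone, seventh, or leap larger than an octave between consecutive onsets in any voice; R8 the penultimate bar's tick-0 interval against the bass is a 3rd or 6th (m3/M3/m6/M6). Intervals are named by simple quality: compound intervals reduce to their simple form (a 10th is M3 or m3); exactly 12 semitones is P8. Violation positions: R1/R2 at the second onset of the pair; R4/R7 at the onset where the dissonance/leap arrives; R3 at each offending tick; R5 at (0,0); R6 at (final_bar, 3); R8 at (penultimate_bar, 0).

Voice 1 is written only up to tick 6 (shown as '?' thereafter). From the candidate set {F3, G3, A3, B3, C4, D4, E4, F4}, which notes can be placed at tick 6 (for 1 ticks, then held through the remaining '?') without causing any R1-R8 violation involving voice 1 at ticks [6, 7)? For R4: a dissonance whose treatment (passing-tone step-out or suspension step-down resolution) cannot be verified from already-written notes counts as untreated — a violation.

{A3, C4, D4, F3, F4}

F3: legal
G3: violates R4
A3: legal
B3: violates R4
C4: legal
D4: legal
E4: violates R4
F4: legal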